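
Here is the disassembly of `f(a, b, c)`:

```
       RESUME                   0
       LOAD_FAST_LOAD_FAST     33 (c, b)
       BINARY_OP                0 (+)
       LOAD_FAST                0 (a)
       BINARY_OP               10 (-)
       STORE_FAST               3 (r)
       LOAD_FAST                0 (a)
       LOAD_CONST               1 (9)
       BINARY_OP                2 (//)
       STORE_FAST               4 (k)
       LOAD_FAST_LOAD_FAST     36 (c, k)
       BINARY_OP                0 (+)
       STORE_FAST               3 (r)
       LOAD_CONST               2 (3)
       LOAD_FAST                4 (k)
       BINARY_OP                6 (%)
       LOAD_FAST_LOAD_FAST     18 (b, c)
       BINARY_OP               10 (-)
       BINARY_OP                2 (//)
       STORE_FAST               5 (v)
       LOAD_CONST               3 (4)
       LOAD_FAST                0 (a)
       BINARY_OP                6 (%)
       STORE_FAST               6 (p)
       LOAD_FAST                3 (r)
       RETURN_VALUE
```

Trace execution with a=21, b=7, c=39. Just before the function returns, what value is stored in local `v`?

LOAD_FAST_LOAD_FAST c,b → push 39,7. Stack: [39, 7]
BINARY_OP + → 39 + 7 = 46. Stack: [46]
LOAD_FAST a → push 21. Stack: [46, 21]
BINARY_OP - → 46 - 21 = 25. Stack: [25]
STORE_FAST r → r=25. Stack: []
LOAD_FAST a → push 21. Stack: [21]
LOAD_CONST → push 9. Stack: [21, 9]
BINARY_OP // → 21 // 9 = 2. Stack: [2]
STORE_FAST k → k=2. Stack: []
LOAD_FAST_LOAD_FAST c,k → push 39,2. Stack: [39, 2]
BINARY_OP + → 39 + 2 = 41. Stack: [41]
STORE_FAST r → r=41. Stack: []
LOAD_CONST → push 3. Stack: [3]
LOAD_FAST k → push 2. Stack: [3, 2]
BINARY_OP % → 3 % 2 = 1. Stack: [1]
LOAD_FAST_LOAD_FAST b,c → push 7,39. Stack: [1, 7, 39]
BINARY_OP - → 7 - 39 = -32. Stack: [1, -32]
BINARY_OP // → 1 // -32 = -1. Stack: [-1]
STORE_FAST v → v=-1. Stack: []
LOAD_CONST → push 4. Stack: [4]
LOAD_FAST a → push 21. Stack: [4, 21]
BINARY_OP % → 4 % 21 = 4. Stack: [4]
STORE_FAST p → p=4. Stack: []
LOAD_FAST r → push 41. Stack: [41]
RETURN_VALUE → return 41.

-1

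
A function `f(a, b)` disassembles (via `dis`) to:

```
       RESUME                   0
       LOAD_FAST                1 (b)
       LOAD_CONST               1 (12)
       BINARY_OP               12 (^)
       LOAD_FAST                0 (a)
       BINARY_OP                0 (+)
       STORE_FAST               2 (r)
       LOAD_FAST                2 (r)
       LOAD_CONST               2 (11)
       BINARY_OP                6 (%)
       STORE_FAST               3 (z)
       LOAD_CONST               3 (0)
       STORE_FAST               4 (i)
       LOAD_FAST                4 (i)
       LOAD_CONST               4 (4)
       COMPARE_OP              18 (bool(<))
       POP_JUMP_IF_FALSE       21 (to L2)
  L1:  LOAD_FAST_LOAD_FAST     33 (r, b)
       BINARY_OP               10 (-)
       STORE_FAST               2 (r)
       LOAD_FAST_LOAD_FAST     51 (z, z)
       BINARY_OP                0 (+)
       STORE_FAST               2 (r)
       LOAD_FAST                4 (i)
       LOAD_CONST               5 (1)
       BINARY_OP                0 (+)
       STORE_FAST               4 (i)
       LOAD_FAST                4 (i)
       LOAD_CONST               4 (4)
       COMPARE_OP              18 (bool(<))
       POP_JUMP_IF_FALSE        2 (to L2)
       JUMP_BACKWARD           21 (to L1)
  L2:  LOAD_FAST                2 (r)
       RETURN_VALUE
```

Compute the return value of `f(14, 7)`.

6

LOAD_FAST b → push 7
LOAD_CONST → push 12
BINARY_OP ^ → 7 ^ 12 = 11
LOAD_FAST a → push 14
BINARY_OP + → 11 + 14 = 25
STORE_FAST r → r=25
LOAD_FAST r → push 25
LOAD_CONST → push 11
BINARY_OP % → 25 % 11 = 3
STORE_FAST z → z=3
LOAD_CONST → push 0
STORE_FAST i → i=0
LOAD_FAST i → push 0
LOAD_CONST → push 4
COMPARE_OP bool(<) → 0 vs 4 = True
POP_JUMP_IF_FALSE → pop True; no jump
LOAD_FAST_LOAD_FAST r,b → push 25,7
BINARY_OP - → 25 - 7 = 18
STORE_FAST r → r=18
LOAD_FAST_LOAD_FAST z,z → push 3,3
BINARY_OP + → 3 + 3 = 6
STORE_FAST r → r=6
LOAD_FAST i → push 0
LOAD_CONST → push 1
BINARY_OP + → 0 + 1 = 1
STORE_FAST i → i=1
LOAD_FAST i → push 1
LOAD_CONST → push 4
COMPARE_OP bool(<) → 1 vs 4 = True
POP_JUMP_IF_FALSE → pop True; no jump
LOAD_FAST_LOAD_FAST r,b → push 6,7
BINARY_OP - → 6 - 7 = -1
STORE_FAST r → r=-1
LOAD_FAST_LOAD_FAST z,z → push 3,3
BINARY_OP + → 3 + 3 = 6
STORE_FAST r → r=6
LOAD_FAST i → push 1
LOAD_CONST → push 1
BINARY_OP + → 1 + 1 = 2
STORE_FAST i → i=2
LOAD_FAST i → push 2
LOAD_CONST → push 4
COMPARE_OP bool(<) → 2 vs 4 = True
POP_JUMP_IF_FALSE → pop True; no jump
LOAD_FAST_LOAD_FAST r,b → push 6,7
BINARY_OP - → 6 - 7 = -1
STORE_FAST r → r=-1
LOAD_FAST_LOAD_FAST z,z → push 3,3
BINARY_OP + → 3 + 3 = 6
STORE_FAST r → r=6
LOAD_FAST i → push 2
LOAD_CONST → push 1
BINARY_OP + → 2 + 1 = 3
STORE_FAST i → i=3
LOAD_FAST i → push 3
LOAD_CONST → push 4
COMPARE_OP bool(<) → 3 vs 4 = True
POP_JUMP_IF_FALSE → pop True; no jump
LOAD_FAST_LOAD_FAST r,b → push 6,7
BINARY_OP - → 6 - 7 = -1
STORE_FAST r → r=-1
LOAD_FAST_LOAD_FAST z,z → push 3,3
BINARY_OP + → 3 + 3 = 6
STORE_FAST r → r=6
LOAD_FAST i → push 3
LOAD_CONST → push 1
BINARY_OP + → 3 + 1 = 4
STORE_FAST i → i=4
LOAD_FAST i → push 4
LOAD_CONST → push 4
COMPARE_OP bool(<) → 4 vs 4 = False
POP_JUMP_IF_FALSE → pop False; jump
LOAD_FAST r → push 6
RETURN_VALUE → return 6.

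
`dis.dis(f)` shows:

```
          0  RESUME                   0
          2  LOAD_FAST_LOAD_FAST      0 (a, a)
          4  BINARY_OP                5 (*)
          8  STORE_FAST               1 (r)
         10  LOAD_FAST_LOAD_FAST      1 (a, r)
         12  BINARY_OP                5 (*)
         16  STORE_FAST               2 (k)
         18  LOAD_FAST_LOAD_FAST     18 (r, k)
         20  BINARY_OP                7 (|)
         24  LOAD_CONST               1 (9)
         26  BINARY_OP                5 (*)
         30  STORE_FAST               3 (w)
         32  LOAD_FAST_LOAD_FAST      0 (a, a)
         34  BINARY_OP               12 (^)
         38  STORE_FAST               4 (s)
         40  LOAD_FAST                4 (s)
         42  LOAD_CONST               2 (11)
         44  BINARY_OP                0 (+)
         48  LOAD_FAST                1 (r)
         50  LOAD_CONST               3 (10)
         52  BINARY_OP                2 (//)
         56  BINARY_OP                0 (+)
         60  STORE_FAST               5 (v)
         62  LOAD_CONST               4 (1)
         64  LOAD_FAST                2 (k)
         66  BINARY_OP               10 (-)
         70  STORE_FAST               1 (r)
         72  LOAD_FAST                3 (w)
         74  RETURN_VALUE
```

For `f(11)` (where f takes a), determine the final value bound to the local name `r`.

-1330

LOAD_FAST_LOAD_FAST a,a → push 11,11. Stack: [11, 11]
BINARY_OP * → 11 * 11 = 121. Stack: [121]
STORE_FAST r → r=121. Stack: []
LOAD_FAST_LOAD_FAST a,r → push 11,121. Stack: [11, 121]
BINARY_OP * → 11 * 121 = 1331. Stack: [1331]
STORE_FAST k → k=1331. Stack: []
LOAD_FAST_LOAD_FAST r,k → push 121,1331. Stack: [121, 1331]
BINARY_OP | → 121 | 1331 = 1403. Stack: [1403]
LOAD_CONST → push 9. Stack: [1403, 9]
BINARY_OP * → 1403 * 9 = 12627. Stack: [12627]
STORE_FAST w → w=12627. Stack: []
LOAD_FAST_LOAD_FAST a,a → push 11,11. Stack: [11, 11]
BINARY_OP ^ → 11 ^ 11 = 0. Stack: [0]
STORE_FAST s → s=0. Stack: []
LOAD_FAST s → push 0. Stack: [0]
LOAD_CONST → push 11. Stack: [0, 11]
BINARY_OP + → 0 + 11 = 11. Stack: [11]
LOAD_FAST r → push 121. Stack: [11, 121]
LOAD_CONST → push 10. Stack: [11, 121, 10]
BINARY_OP // → 121 // 10 = 12. Stack: [11, 12]
BINARY_OP + → 11 + 12 = 23. Stack: [23]
STORE_FAST v → v=23. Stack: []
LOAD_CONST → push 1. Stack: [1]
LOAD_FAST k → push 1331. Stack: [1, 1331]
BINARY_OP - → 1 - 1331 = -1330. Stack: [-1330]
STORE_FAST r → r=-1330. Stack: []
LOAD_FAST w → push 12627. Stack: [12627]
RETURN_VALUE → return 12627.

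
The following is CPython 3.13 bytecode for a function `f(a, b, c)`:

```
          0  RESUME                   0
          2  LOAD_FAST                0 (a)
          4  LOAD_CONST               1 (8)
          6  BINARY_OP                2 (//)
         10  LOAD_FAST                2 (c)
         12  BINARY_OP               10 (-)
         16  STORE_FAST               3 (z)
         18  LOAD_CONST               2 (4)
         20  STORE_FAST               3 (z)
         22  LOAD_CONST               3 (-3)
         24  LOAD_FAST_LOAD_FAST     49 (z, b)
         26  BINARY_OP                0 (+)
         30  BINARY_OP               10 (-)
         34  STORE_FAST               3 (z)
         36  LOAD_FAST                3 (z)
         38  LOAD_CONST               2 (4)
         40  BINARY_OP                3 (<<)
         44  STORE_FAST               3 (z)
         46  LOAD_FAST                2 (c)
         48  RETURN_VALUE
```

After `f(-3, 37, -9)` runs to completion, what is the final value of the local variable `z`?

LOAD_FAST a → push -3. Stack: [-3]
LOAD_CONST → push 8. Stack: [-3, 8]
BINARY_OP // → -3 // 8 = -1. Stack: [-1]
LOAD_FAST c → push -9. Stack: [-1, -9]
BINARY_OP - → -1 - -9 = 8. Stack: [8]
STORE_FAST z → z=8. Stack: []
LOAD_CONST → push 4. Stack: [4]
STORE_FAST z → z=4. Stack: []
LOAD_CONST → push -3. Stack: [-3]
LOAD_FAST_LOAD_FAST z,b → push 4,37. Stack: [-3, 4, 37]
BINARY_OP + → 4 + 37 = 41. Stack: [-3, 41]
BINARY_OP - → -3 - 41 = -44. Stack: [-44]
STORE_FAST z → z=-44. Stack: []
LOAD_FAST z → push -44. Stack: [-44]
LOAD_CONST → push 4. Stack: [-44, 4]
BINARY_OP << → -44 << 4 = -704. Stack: [-704]
STORE_FAST z → z=-704. Stack: []
LOAD_FAST c → push -9. Stack: [-9]
RETURN_VALUE → return -9.

-704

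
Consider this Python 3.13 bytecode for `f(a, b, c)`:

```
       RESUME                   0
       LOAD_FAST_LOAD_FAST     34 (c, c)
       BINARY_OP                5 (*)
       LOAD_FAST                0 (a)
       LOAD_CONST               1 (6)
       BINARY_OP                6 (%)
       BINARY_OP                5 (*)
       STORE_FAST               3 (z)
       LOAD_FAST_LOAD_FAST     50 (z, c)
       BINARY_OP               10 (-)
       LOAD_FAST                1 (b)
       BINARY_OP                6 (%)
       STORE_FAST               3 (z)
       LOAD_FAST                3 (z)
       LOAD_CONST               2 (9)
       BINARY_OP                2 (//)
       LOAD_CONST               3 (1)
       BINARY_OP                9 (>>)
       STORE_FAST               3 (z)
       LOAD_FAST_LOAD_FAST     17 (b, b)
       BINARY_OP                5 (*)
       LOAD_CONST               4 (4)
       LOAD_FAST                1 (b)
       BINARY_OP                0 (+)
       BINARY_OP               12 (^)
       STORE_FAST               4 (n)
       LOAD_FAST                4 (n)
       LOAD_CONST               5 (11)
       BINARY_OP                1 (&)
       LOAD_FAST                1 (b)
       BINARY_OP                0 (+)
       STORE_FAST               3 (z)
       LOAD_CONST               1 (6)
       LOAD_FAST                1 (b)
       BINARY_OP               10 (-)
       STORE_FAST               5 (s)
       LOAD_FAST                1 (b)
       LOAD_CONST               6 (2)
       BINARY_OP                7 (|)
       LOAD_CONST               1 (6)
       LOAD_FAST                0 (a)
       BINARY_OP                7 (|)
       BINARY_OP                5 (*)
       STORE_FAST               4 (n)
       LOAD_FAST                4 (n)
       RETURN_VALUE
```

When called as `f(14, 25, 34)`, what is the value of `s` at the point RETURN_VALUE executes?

LOAD_FAST_LOAD_FAST c,c → push 34,34. Stack: [34, 34]
BINARY_OP * → 34 * 34 = 1156. Stack: [1156]
LOAD_FAST a → push 14. Stack: [1156, 14]
LOAD_CONST → push 6. Stack: [1156, 14, 6]
BINARY_OP % → 14 % 6 = 2. Stack: [1156, 2]
BINARY_OP * → 1156 * 2 = 2312. Stack: [2312]
STORE_FAST z → z=2312. Stack: []
LOAD_FAST_LOAD_FAST z,c → push 2312,34. Stack: [2312, 34]
BINARY_OP - → 2312 - 34 = 2278. Stack: [2278]
LOAD_FAST b → push 25. Stack: [2278, 25]
BINARY_OP % → 2278 % 25 = 3. Stack: [3]
STORE_FAST z → z=3. Stack: []
LOAD_FAST z → push 3. Stack: [3]
LOAD_CONST → push 9. Stack: [3, 9]
BINARY_OP // → 3 // 9 = 0. Stack: [0]
LOAD_CONST → push 1. Stack: [0, 1]
BINARY_OP >> → 0 >> 1 = 0. Stack: [0]
STORE_FAST z → z=0. Stack: []
LOAD_FAST_LOAD_FAST b,b → push 25,25. Stack: [25, 25]
BINARY_OP * → 25 * 25 = 625. Stack: [625]
LOAD_CONST → push 4. Stack: [625, 4]
LOAD_FAST b → push 25. Stack: [625, 4, 25]
BINARY_OP + → 4 + 25 = 29. Stack: [625, 29]
BINARY_OP ^ → 625 ^ 29 = 620. Stack: [620]
STORE_FAST n → n=620. Stack: []
LOAD_FAST n → push 620. Stack: [620]
LOAD_CONST → push 11. Stack: [620, 11]
BINARY_OP & → 620 & 11 = 8. Stack: [8]
LOAD_FAST b → push 25. Stack: [8, 25]
BINARY_OP + → 8 + 25 = 33. Stack: [33]
STORE_FAST z → z=33. Stack: []
LOAD_CONST → push 6. Stack: [6]
LOAD_FAST b → push 25. Stack: [6, 25]
BINARY_OP - → 6 - 25 = -19. Stack: [-19]
STORE_FAST s → s=-19. Stack: []
LOAD_FAST b → push 25. Stack: [25]
LOAD_CONST → push 2. Stack: [25, 2]
BINARY_OP | → 25 | 2 = 27. Stack: [27]
LOAD_CONST → push 6. Stack: [27, 6]
LOAD_FAST a → push 14. Stack: [27, 6, 14]
BINARY_OP | → 6 | 14 = 14. Stack: [27, 14]
BINARY_OP * → 27 * 14 = 378. Stack: [378]
STORE_FAST n → n=378. Stack: []
LOAD_FAST n → push 378. Stack: [378]
RETURN_VALUE → return 378.

-19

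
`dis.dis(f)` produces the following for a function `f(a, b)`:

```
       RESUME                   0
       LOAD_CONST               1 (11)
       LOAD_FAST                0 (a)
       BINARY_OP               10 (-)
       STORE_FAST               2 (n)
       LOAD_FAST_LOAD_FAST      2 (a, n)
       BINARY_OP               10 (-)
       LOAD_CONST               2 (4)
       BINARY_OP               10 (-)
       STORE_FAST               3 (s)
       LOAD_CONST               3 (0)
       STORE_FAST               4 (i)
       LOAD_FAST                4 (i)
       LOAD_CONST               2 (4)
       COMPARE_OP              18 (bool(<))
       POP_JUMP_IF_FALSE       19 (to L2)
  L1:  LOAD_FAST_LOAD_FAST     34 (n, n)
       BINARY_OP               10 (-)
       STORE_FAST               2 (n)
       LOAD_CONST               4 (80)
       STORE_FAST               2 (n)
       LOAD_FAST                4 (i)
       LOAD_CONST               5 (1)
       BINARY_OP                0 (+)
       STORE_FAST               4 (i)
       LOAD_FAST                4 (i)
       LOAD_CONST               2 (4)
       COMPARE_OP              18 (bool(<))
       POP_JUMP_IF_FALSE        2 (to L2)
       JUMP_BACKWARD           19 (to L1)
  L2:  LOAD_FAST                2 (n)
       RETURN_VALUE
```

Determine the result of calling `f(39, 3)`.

LOAD_CONST → push 11
LOAD_FAST a → push 39
BINARY_OP - → 11 - 39 = -28
STORE_FAST n → n=-28
LOAD_FAST_LOAD_FAST a,n → push 39,-28
BINARY_OP - → 39 - -28 = 67
LOAD_CONST → push 4
BINARY_OP - → 67 - 4 = 63
STORE_FAST s → s=63
LOAD_CONST → push 0
STORE_FAST i → i=0
LOAD_FAST i → push 0
LOAD_CONST → push 4
COMPARE_OP bool(<) → 0 vs 4 = True
POP_JUMP_IF_FALSE → pop True; no jump
LOAD_FAST_LOAD_FAST n,n → push -28,-28
BINARY_OP - → -28 - -28 = 0
STORE_FAST n → n=0
LOAD_CONST → push 80
STORE_FAST n → n=80
LOAD_FAST i → push 0
LOAD_CONST → push 1
BINARY_OP + → 0 + 1 = 1
STORE_FAST i → i=1
LOAD_FAST i → push 1
LOAD_CONST → push 4
COMPARE_OP bool(<) → 1 vs 4 = True
POP_JUMP_IF_FALSE → pop True; no jump
LOAD_FAST_LOAD_FAST n,n → push 80,80
BINARY_OP - → 80 - 80 = 0
STORE_FAST n → n=0
LOAD_CONST → push 80
STORE_FAST n → n=80
LOAD_FAST i → push 1
LOAD_CONST → push 1
BINARY_OP + → 1 + 1 = 2
STORE_FAST i → i=2
LOAD_FAST i → push 2
LOAD_CONST → push 4
COMPARE_OP bool(<) → 2 vs 4 = True
POP_JUMP_IF_FALSE → pop True; no jump
LOAD_FAST_LOAD_FAST n,n → push 80,80
BINARY_OP - → 80 - 80 = 0
STORE_FAST n → n=0
LOAD_CONST → push 80
STORE_FAST n → n=80
LOAD_FAST i → push 2
LOAD_CONST → push 1
BINARY_OP + → 2 + 1 = 3
STORE_FAST i → i=3
LOAD_FAST i → push 3
LOAD_CONST → push 4
COMPARE_OP bool(<) → 3 vs 4 = True
POP_JUMP_IF_FALSE → pop True; no jump
LOAD_FAST_LOAD_FAST n,n → push 80,80
BINARY_OP - → 80 - 80 = 0
STORE_FAST n → n=0
LOAD_CONST → push 80
STORE_FAST n → n=80
LOAD_FAST i → push 3
LOAD_CONST → push 1
BINARY_OP + → 3 + 1 = 4
STORE_FAST i → i=4
LOAD_FAST i → push 4
LOAD_CONST → push 4
COMPARE_OP bool(<) → 4 vs 4 = False
POP_JUMP_IF_FALSE → pop False; jump
LOAD_FAST n → push 80
RETURN_VALUE → return 80.

80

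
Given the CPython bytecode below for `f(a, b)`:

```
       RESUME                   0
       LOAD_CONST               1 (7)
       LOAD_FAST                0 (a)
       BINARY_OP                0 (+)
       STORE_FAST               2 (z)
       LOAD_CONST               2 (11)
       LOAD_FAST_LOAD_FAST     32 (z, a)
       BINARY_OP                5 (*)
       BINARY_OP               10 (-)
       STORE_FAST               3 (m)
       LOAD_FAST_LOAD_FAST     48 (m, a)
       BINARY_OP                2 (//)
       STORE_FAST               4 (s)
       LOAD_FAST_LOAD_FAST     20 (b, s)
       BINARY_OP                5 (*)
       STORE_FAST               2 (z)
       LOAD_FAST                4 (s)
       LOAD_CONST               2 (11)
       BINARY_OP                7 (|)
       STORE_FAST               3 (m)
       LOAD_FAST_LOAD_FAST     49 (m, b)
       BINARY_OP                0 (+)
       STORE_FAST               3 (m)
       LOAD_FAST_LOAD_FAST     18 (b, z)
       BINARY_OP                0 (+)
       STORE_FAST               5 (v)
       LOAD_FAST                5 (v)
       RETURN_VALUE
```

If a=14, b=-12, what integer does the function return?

240

LOAD_CONST → push 7. Stack: [7]
LOAD_FAST a → push 14. Stack: [7, 14]
BINARY_OP + → 7 + 14 = 21. Stack: [21]
STORE_FAST z → z=21. Stack: []
LOAD_CONST → push 11. Stack: [11]
LOAD_FAST_LOAD_FAST z,a → push 21,14. Stack: [11, 21, 14]
BINARY_OP * → 21 * 14 = 294. Stack: [11, 294]
BINARY_OP - → 11 - 294 = -283. Stack: [-283]
STORE_FAST m → m=-283. Stack: []
LOAD_FAST_LOAD_FAST m,a → push -283,14. Stack: [-283, 14]
BINARY_OP // → -283 // 14 = -21. Stack: [-21]
STORE_FAST s → s=-21. Stack: []
LOAD_FAST_LOAD_FAST b,s → push -12,-21. Stack: [-12, -21]
BINARY_OP * → -12 * -21 = 252. Stack: [252]
STORE_FAST z → z=252. Stack: []
LOAD_FAST s → push -21. Stack: [-21]
LOAD_CONST → push 11. Stack: [-21, 11]
BINARY_OP | → -21 | 11 = -21. Stack: [-21]
STORE_FAST m → m=-21. Stack: []
LOAD_FAST_LOAD_FAST m,b → push -21,-12. Stack: [-21, -12]
BINARY_OP + → -21 + -12 = -33. Stack: [-33]
STORE_FAST m → m=-33. Stack: []
LOAD_FAST_LOAD_FAST b,z → push -12,252. Stack: [-12, 252]
BINARY_OP + → -12 + 252 = 240. Stack: [240]
STORE_FAST v → v=240. Stack: []
LOAD_FAST v → push 240. Stack: [240]
RETURN_VALUE → return 240.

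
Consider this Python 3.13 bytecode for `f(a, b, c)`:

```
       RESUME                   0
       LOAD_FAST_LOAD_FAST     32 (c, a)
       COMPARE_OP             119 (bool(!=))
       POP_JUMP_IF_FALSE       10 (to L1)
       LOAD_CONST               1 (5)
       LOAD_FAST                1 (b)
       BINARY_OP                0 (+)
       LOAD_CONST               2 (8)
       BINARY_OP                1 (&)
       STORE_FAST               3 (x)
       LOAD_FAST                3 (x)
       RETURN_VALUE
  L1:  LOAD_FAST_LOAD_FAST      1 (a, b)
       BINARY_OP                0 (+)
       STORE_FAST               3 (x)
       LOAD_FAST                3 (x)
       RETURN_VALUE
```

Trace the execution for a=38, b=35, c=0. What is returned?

LOAD_FAST_LOAD_FAST c,a → push 0,38. Stack: [0, 38]
COMPARE_OP bool(!=) → 0 vs 38 = True. Stack: [True]
POP_JUMP_IF_FALSE → pop True; no jump. Stack: []
LOAD_CONST → push 5. Stack: [5]
LOAD_FAST b → push 35. Stack: [5, 35]
BINARY_OP + → 5 + 35 = 40. Stack: [40]
LOAD_CONST → push 8. Stack: [40, 8]
BINARY_OP & → 40 & 8 = 8. Stack: [8]
STORE_FAST x → x=8. Stack: []
LOAD_FAST x → push 8. Stack: [8]
RETURN_VALUE → return 8.

8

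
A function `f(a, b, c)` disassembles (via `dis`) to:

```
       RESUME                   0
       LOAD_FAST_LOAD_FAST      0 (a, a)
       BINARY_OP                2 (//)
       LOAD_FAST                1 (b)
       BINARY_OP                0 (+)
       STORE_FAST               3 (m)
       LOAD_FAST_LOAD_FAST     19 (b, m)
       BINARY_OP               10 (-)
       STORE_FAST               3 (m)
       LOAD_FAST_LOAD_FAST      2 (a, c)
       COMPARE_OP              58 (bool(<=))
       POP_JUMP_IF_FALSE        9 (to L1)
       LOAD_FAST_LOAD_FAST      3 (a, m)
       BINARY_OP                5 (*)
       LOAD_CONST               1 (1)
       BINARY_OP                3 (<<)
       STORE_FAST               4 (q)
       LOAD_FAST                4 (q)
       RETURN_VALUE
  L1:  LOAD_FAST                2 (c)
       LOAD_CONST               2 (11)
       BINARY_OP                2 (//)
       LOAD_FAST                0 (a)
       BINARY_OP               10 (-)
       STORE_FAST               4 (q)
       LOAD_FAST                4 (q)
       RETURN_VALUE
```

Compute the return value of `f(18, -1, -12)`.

LOAD_FAST_LOAD_FAST a,a → push 18,18. Stack: [18, 18]
BINARY_OP // → 18 // 18 = 1. Stack: [1]
LOAD_FAST b → push -1. Stack: [1, -1]
BINARY_OP + → 1 + -1 = 0. Stack: [0]
STORE_FAST m → m=0. Stack: []
LOAD_FAST_LOAD_FAST b,m → push -1,0. Stack: [-1, 0]
BINARY_OP - → -1 - 0 = -1. Stack: [-1]
STORE_FAST m → m=-1. Stack: []
LOAD_FAST_LOAD_FAST a,c → push 18,-12. Stack: [18, -12]
COMPARE_OP bool(<=) → 18 vs -12 = False. Stack: [False]
POP_JUMP_IF_FALSE → pop False; jump. Stack: []
LOAD_FAST c → push -12. Stack: [-12]
LOAD_CONST → push 11. Stack: [-12, 11]
BINARY_OP // → -12 // 11 = -2. Stack: [-2]
LOAD_FAST a → push 18. Stack: [-2, 18]
BINARY_OP - → -2 - 18 = -20. Stack: [-20]
STORE_FAST q → q=-20. Stack: []
LOAD_FAST q → push -20. Stack: [-20]
RETURN_VALUE → return -20.

-20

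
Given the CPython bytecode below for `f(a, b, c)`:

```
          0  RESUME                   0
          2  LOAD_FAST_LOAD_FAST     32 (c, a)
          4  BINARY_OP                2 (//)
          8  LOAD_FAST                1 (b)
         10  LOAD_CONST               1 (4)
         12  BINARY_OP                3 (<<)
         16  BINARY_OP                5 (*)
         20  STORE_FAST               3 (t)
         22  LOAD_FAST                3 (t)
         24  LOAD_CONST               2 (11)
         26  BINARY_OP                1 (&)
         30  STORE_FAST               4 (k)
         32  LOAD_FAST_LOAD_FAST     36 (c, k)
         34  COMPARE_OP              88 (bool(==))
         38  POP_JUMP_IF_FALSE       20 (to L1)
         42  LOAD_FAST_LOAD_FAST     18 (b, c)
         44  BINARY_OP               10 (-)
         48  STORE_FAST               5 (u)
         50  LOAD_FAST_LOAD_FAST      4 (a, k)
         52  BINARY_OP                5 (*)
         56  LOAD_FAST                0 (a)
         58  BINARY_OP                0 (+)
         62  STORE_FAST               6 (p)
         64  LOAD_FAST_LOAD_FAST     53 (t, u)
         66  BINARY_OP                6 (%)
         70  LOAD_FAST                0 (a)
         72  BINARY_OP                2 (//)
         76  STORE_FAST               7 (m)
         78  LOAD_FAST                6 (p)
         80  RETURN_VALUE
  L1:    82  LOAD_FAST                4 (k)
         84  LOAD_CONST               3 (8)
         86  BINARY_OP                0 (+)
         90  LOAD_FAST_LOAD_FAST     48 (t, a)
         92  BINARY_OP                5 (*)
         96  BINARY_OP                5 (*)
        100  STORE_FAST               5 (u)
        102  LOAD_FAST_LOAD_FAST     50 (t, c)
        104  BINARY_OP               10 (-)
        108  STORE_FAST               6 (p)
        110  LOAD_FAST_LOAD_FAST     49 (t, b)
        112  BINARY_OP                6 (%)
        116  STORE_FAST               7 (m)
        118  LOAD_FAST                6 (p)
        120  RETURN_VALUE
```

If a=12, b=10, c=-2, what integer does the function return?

LOAD_FAST_LOAD_FAST c,a → push -2,12. Stack: [-2, 12]
BINARY_OP // → -2 // 12 = -1. Stack: [-1]
LOAD_FAST b → push 10. Stack: [-1, 10]
LOAD_CONST → push 4. Stack: [-1, 10, 4]
BINARY_OP << → 10 << 4 = 160. Stack: [-1, 160]
BINARY_OP * → -1 * 160 = -160. Stack: [-160]
STORE_FAST t → t=-160. Stack: []
LOAD_FAST t → push -160. Stack: [-160]
LOAD_CONST → push 11. Stack: [-160, 11]
BINARY_OP & → -160 & 11 = 0. Stack: [0]
STORE_FAST k → k=0. Stack: []
LOAD_FAST_LOAD_FAST c,k → push -2,0. Stack: [-2, 0]
COMPARE_OP bool(==) → -2 vs 0 = False. Stack: [False]
POP_JUMP_IF_FALSE → pop False; jump. Stack: []
LOAD_FAST k → push 0. Stack: [0]
LOAD_CONST → push 8. Stack: [0, 8]
BINARY_OP + → 0 + 8 = 8. Stack: [8]
LOAD_FAST_LOAD_FAST t,a → push -160,12. Stack: [8, -160, 12]
BINARY_OP * → -160 * 12 = -1920. Stack: [8, -1920]
BINARY_OP * → 8 * -1920 = -15360. Stack: [-15360]
STORE_FAST u → u=-15360. Stack: []
LOAD_FAST_LOAD_FAST t,c → push -160,-2. Stack: [-160, -2]
BINARY_OP - → -160 - -2 = -158. Stack: [-158]
STORE_FAST p → p=-158. Stack: []
LOAD_FAST_LOAD_FAST t,b → push -160,10. Stack: [-160, 10]
BINARY_OP % → -160 % 10 = 0. Stack: [0]
STORE_FAST m → m=0. Stack: []
LOAD_FAST p → push -158. Stack: [-158]
RETURN_VALUE → return -158.

-158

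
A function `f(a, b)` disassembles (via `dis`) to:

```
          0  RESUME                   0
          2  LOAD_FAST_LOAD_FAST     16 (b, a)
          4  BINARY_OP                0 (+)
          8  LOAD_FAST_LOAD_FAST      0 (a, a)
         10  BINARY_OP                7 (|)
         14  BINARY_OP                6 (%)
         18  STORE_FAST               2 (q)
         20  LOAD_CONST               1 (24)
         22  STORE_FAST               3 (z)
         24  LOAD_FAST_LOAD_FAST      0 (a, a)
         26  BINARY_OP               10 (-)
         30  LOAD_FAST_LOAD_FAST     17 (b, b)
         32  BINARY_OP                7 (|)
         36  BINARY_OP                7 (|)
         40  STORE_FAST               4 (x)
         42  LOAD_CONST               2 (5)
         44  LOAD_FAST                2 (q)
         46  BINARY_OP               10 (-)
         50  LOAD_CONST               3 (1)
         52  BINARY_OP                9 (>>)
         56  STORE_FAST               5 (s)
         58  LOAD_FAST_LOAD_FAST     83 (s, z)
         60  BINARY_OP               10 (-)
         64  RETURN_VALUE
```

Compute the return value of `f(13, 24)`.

LOAD_FAST_LOAD_FAST b,a → push 24,13. Stack: [24, 13]
BINARY_OP + → 24 + 13 = 37. Stack: [37]
LOAD_FAST_LOAD_FAST a,a → push 13,13. Stack: [37, 13, 13]
BINARY_OP | → 13 | 13 = 13. Stack: [37, 13]
BINARY_OP % → 37 % 13 = 11. Stack: [11]
STORE_FAST q → q=11. Stack: []
LOAD_CONST → push 24. Stack: [24]
STORE_FAST z → z=24. Stack: []
LOAD_FAST_LOAD_FAST a,a → push 13,13. Stack: [13, 13]
BINARY_OP - → 13 - 13 = 0. Stack: [0]
LOAD_FAST_LOAD_FAST b,b → push 24,24. Stack: [0, 24, 24]
BINARY_OP | → 24 | 24 = 24. Stack: [0, 24]
BINARY_OP | → 0 | 24 = 24. Stack: [24]
STORE_FAST x → x=24. Stack: []
LOAD_CONST → push 5. Stack: [5]
LOAD_FAST q → push 11. Stack: [5, 11]
BINARY_OP - → 5 - 11 = -6. Stack: [-6]
LOAD_CONST → push 1. Stack: [-6, 1]
BINARY_OP >> → -6 >> 1 = -3. Stack: [-3]
STORE_FAST s → s=-3. Stack: []
LOAD_FAST_LOAD_FAST s,z → push -3,24. Stack: [-3, 24]
BINARY_OP - → -3 - 24 = -27. Stack: [-27]
RETURN_VALUE → return -27.

-27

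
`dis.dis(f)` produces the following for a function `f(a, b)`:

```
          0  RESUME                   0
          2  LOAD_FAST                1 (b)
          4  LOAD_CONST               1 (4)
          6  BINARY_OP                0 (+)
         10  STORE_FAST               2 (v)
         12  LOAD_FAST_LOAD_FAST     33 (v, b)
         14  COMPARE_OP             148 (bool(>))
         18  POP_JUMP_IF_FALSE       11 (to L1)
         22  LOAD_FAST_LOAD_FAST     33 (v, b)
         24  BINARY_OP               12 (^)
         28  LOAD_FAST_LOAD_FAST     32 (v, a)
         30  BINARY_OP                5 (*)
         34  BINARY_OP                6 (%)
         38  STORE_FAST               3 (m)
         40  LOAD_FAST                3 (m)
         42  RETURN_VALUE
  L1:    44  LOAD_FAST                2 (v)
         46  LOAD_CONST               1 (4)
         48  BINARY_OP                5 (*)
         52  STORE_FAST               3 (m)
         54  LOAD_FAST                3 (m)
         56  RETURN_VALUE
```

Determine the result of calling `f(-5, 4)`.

-28

LOAD_FAST b → push 4. Stack: [4]
LOAD_CONST → push 4. Stack: [4, 4]
BINARY_OP + → 4 + 4 = 8. Stack: [8]
STORE_FAST v → v=8. Stack: []
LOAD_FAST_LOAD_FAST v,b → push 8,4. Stack: [8, 4]
COMPARE_OP bool(>) → 8 vs 4 = True. Stack: [True]
POP_JUMP_IF_FALSE → pop True; no jump. Stack: []
LOAD_FAST_LOAD_FAST v,b → push 8,4. Stack: [8, 4]
BINARY_OP ^ → 8 ^ 4 = 12. Stack: [12]
LOAD_FAST_LOAD_FAST v,a → push 8,-5. Stack: [12, 8, -5]
BINARY_OP * → 8 * -5 = -40. Stack: [12, -40]
BINARY_OP % → 12 % -40 = -28. Stack: [-28]
STORE_FAST m → m=-28. Stack: []
LOAD_FAST m → push -28. Stack: [-28]
RETURN_VALUE → return -28.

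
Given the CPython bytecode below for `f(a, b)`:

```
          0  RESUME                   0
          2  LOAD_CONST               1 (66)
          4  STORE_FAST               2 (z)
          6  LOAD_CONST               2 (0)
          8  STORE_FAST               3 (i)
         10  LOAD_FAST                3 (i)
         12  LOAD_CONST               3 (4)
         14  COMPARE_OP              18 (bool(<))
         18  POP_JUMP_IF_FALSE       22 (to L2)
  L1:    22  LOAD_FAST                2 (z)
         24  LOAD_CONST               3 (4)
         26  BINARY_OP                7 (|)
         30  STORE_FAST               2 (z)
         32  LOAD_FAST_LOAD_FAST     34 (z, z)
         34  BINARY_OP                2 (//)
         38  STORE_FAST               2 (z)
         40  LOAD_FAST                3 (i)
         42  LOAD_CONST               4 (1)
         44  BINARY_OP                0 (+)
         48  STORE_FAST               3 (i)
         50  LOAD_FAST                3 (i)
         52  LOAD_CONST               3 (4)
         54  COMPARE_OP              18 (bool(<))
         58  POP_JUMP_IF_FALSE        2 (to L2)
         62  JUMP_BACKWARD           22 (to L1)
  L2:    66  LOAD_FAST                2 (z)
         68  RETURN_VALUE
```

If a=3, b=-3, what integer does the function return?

LOAD_CONST → push 66
STORE_FAST z → z=66
LOAD_CONST → push 0
STORE_FAST i → i=0
LOAD_FAST i → push 0
LOAD_CONST → push 4
COMPARE_OP bool(<) → 0 vs 4 = True
POP_JUMP_IF_FALSE → pop True; no jump
LOAD_FAST z → push 66
LOAD_CONST → push 4
BINARY_OP | → 66 | 4 = 70
STORE_FAST z → z=70
LOAD_FAST_LOAD_FAST z,z → push 70,70
BINARY_OP // → 70 // 70 = 1
STORE_FAST z → z=1
LOAD_FAST i → push 0
LOAD_CONST → push 1
BINARY_OP + → 0 + 1 = 1
STORE_FAST i → i=1
LOAD_FAST i → push 1
LOAD_CONST → push 4
COMPARE_OP bool(<) → 1 vs 4 = True
POP_JUMP_IF_FALSE → pop True; no jump
LOAD_FAST z → push 1
LOAD_CONST → push 4
BINARY_OP | → 1 | 4 = 5
STORE_FAST z → z=5
LOAD_FAST_LOAD_FAST z,z → push 5,5
BINARY_OP // → 5 // 5 = 1
STORE_FAST z → z=1
LOAD_FAST i → push 1
LOAD_CONST → push 1
BINARY_OP + → 1 + 1 = 2
STORE_FAST i → i=2
LOAD_FAST i → push 2
LOAD_CONST → push 4
COMPARE_OP bool(<) → 2 vs 4 = True
POP_JUMP_IF_FALSE → pop True; no jump
LOAD_FAST z → push 1
LOAD_CONST → push 4
BINARY_OP | → 1 | 4 = 5
STORE_FAST z → z=5
LOAD_FAST_LOAD_FAST z,z → push 5,5
BINARY_OP // → 5 // 5 = 1
STORE_FAST z → z=1
LOAD_FAST i → push 2
LOAD_CONST → push 1
BINARY_OP + → 2 + 1 = 3
STORE_FAST i → i=3
LOAD_FAST i → push 3
LOAD_CONST → push 4
COMPARE_OP bool(<) → 3 vs 4 = True
POP_JUMP_IF_FALSE → pop True; no jump
LOAD_FAST z → push 1
LOAD_CONST → push 4
BINARY_OP | → 1 | 4 = 5
STORE_FAST z → z=5
LOAD_FAST_LOAD_FAST z,z → push 5,5
BINARY_OP // → 5 // 5 = 1
STORE_FAST z → z=1
LOAD_FAST i → push 3
LOAD_CONST → push 1
BINARY_OP + → 3 + 1 = 4
STORE_FAST i → i=4
LOAD_FAST i → push 4
LOAD_CONST → push 4
COMPARE_OP bool(<) → 4 vs 4 = False
POP_JUMP_IF_FALSE → pop False; jump
LOAD_FAST z → push 1
RETURN_VALUE → return 1.

1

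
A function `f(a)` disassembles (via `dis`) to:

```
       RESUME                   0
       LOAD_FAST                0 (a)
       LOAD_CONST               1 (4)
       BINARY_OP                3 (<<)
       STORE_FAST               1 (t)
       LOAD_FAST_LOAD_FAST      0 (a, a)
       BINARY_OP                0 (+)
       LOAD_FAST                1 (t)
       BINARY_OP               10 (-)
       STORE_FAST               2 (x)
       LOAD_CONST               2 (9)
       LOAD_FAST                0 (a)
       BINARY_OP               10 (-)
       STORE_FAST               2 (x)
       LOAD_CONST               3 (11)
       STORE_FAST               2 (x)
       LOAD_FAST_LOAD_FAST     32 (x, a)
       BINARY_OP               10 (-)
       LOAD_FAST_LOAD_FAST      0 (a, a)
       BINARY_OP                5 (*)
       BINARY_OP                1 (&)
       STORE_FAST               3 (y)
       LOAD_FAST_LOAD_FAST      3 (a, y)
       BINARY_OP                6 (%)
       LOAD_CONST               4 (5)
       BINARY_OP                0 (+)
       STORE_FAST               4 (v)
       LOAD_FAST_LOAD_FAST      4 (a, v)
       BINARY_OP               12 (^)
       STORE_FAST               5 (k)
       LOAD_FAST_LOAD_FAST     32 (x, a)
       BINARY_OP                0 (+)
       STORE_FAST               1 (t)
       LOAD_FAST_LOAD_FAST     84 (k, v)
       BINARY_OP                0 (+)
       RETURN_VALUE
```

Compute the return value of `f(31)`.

95

LOAD_FAST a → push 31. Stack: [31]
LOAD_CONST → push 4. Stack: [31, 4]
BINARY_OP << → 31 << 4 = 496. Stack: [496]
STORE_FAST t → t=496. Stack: []
LOAD_FAST_LOAD_FAST a,a → push 31,31. Stack: [31, 31]
BINARY_OP + → 31 + 31 = 62. Stack: [62]
LOAD_FAST t → push 496. Stack: [62, 496]
BINARY_OP - → 62 - 496 = -434. Stack: [-434]
STORE_FAST x → x=-434. Stack: []
LOAD_CONST → push 9. Stack: [9]
LOAD_FAST a → push 31. Stack: [9, 31]
BINARY_OP - → 9 - 31 = -22. Stack: [-22]
STORE_FAST x → x=-22. Stack: []
LOAD_CONST → push 11. Stack: [11]
STORE_FAST x → x=11. Stack: []
LOAD_FAST_LOAD_FAST x,a → push 11,31. Stack: [11, 31]
BINARY_OP - → 11 - 31 = -20. Stack: [-20]
LOAD_FAST_LOAD_FAST a,a → push 31,31. Stack: [-20, 31, 31]
BINARY_OP * → 31 * 31 = 961. Stack: [-20, 961]
BINARY_OP & → -20 & 961 = 960. Stack: [960]
STORE_FAST y → y=960. Stack: []
LOAD_FAST_LOAD_FAST a,y → push 31,960. Stack: [31, 960]
BINARY_OP % → 31 % 960 = 31. Stack: [31]
LOAD_CONST → push 5. Stack: [31, 5]
BINARY_OP + → 31 + 5 = 36. Stack: [36]
STORE_FAST v → v=36. Stack: []
LOAD_FAST_LOAD_FAST a,v → push 31,36. Stack: [31, 36]
BINARY_OP ^ → 31 ^ 36 = 59. Stack: [59]
STORE_FAST k → k=59. Stack: []
LOAD_FAST_LOAD_FAST x,a → push 11,31. Stack: [11, 31]
BINARY_OP + → 11 + 31 = 42. Stack: [42]
STORE_FAST t → t=42. Stack: []
LOAD_FAST_LOAD_FAST k,v → push 59,36. Stack: [59, 36]
BINARY_OP + → 59 + 36 = 95. Stack: [95]
RETURN_VALUE → return 95.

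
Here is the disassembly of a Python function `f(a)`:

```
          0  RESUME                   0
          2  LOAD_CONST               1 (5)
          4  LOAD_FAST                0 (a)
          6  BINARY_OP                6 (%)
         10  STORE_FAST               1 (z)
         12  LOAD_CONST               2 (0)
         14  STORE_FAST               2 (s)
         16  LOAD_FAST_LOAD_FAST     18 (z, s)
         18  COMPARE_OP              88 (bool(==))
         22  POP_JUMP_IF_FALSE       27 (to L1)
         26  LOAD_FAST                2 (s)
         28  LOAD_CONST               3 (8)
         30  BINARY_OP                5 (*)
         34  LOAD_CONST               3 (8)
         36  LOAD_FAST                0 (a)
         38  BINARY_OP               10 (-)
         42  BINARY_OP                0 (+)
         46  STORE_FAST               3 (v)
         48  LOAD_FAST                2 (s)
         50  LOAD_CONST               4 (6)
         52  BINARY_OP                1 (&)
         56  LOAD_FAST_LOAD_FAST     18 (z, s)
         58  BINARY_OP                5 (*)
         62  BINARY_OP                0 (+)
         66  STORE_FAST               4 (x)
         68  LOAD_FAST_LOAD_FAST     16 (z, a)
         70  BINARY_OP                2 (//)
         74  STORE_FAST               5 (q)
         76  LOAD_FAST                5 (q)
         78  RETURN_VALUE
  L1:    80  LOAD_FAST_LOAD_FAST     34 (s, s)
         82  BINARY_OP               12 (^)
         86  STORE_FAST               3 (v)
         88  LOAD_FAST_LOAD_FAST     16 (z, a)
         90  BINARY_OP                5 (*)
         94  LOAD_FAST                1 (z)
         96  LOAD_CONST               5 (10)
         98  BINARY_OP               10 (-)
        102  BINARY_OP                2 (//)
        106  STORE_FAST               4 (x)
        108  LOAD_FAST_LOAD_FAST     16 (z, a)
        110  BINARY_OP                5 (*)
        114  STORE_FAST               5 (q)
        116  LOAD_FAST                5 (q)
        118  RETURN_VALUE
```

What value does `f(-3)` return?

3

LOAD_CONST → push 5. Stack: [5]
LOAD_FAST a → push -3. Stack: [5, -3]
BINARY_OP % → 5 % -3 = -1. Stack: [-1]
STORE_FAST z → z=-1. Stack: []
LOAD_CONST → push 0. Stack: [0]
STORE_FAST s → s=0. Stack: []
LOAD_FAST_LOAD_FAST z,s → push -1,0. Stack: [-1, 0]
COMPARE_OP bool(==) → -1 vs 0 = False. Stack: [False]
POP_JUMP_IF_FALSE → pop False; jump. Stack: []
LOAD_FAST_LOAD_FAST s,s → push 0,0. Stack: [0, 0]
BINARY_OP ^ → 0 ^ 0 = 0. Stack: [0]
STORE_FAST v → v=0. Stack: []
LOAD_FAST_LOAD_FAST z,a → push -1,-3. Stack: [-1, -3]
BINARY_OP * → -1 * -3 = 3. Stack: [3]
LOAD_FAST z → push -1. Stack: [3, -1]
LOAD_CONST → push 10. Stack: [3, -1, 10]
BINARY_OP - → -1 - 10 = -11. Stack: [3, -11]
BINARY_OP // → 3 // -11 = -1. Stack: [-1]
STORE_FAST x → x=-1. Stack: []
LOAD_FAST_LOAD_FAST z,a → push -1,-3. Stack: [-1, -3]
BINARY_OP * → -1 * -3 = 3. Stack: [3]
STORE_FAST q → q=3. Stack: []
LOAD_FAST q → push 3. Stack: [3]
RETURN_VALUE → return 3.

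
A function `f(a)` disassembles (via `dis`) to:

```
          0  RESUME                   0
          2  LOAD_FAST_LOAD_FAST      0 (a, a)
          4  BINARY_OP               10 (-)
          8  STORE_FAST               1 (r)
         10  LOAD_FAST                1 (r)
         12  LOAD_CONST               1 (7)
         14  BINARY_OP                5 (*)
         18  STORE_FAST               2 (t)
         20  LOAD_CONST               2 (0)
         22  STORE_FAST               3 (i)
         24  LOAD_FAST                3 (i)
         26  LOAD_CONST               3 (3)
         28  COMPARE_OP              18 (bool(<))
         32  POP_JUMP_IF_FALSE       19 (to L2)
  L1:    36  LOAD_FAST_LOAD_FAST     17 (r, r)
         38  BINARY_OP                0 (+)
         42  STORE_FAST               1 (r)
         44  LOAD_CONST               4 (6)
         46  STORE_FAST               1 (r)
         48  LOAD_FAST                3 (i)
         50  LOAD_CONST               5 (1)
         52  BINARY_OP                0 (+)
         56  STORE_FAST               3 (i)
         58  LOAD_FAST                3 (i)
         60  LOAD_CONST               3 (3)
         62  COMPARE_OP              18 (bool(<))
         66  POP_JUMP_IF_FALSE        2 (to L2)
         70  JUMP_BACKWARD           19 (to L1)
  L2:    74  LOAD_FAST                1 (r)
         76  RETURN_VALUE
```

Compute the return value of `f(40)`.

LOAD_FAST_LOAD_FAST a,a → push 40,40. Stack: [40, 40]
BINARY_OP - → 40 - 40 = 0. Stack: [0]
STORE_FAST r → r=0. Stack: []
LOAD_FAST r → push 0. Stack: [0]
LOAD_CONST → push 7. Stack: [0, 7]
BINARY_OP * → 0 * 7 = 0. Stack: [0]
STORE_FAST t → t=0. Stack: []
LOAD_CONST → push 0. Stack: [0]
STORE_FAST i → i=0. Stack: []
LOAD_FAST i → push 0. Stack: [0]
LOAD_CONST → push 3. Stack: [0, 3]
COMPARE_OP bool(<) → 0 vs 3 = True. Stack: [True]
POP_JUMP_IF_FALSE → pop True; no jump. Stack: []
LOAD_FAST_LOAD_FAST r,r → push 0,0. Stack: [0, 0]
BINARY_OP + → 0 + 0 = 0. Stack: [0]
STORE_FAST r → r=0. Stack: []
LOAD_CONST → push 6. Stack: [6]
STORE_FAST r → r=6. Stack: []
LOAD_FAST i → push 0. Stack: [0]
LOAD_CONST → push 1. Stack: [0, 1]
BINARY_OP + → 0 + 1 = 1. Stack: [1]
STORE_FAST i → i=1. Stack: []
LOAD_FAST i → push 1. Stack: [1]
LOAD_CONST → push 3. Stack: [1, 3]
COMPARE_OP bool(<) → 1 vs 3 = True. Stack: [True]
POP_JUMP_IF_FALSE → pop True; no jump. Stack: []
LOAD_FAST_LOAD_FAST r,r → push 6,6. Stack: [6, 6]
BINARY_OP + → 6 + 6 = 12. Stack: [12]
STORE_FAST r → r=12. Stack: []
LOAD_CONST → push 6. Stack: [6]
STORE_FAST r → r=6. Stack: []
LOAD_FAST i → push 1. Stack: [1]
LOAD_CONST → push 1. Stack: [1, 1]
BINARY_OP + → 1 + 1 = 2. Stack: [2]
STORE_FAST i → i=2. Stack: []
LOAD_FAST i → push 2. Stack: [2]
LOAD_CONST → push 3. Stack: [2, 3]
COMPARE_OP bool(<) → 2 vs 3 = True. Stack: [True]
POP_JUMP_IF_FALSE → pop True; no jump. Stack: []
LOAD_FAST_LOAD_FAST r,r → push 6,6. Stack: [6, 6]
BINARY_OP + → 6 + 6 = 12. Stack: [12]
STORE_FAST r → r=12. Stack: []
LOAD_CONST → push 6. Stack: [6]
STORE_FAST r → r=6. Stack: []
LOAD_FAST i → push 2. Stack: [2]
LOAD_CONST → push 1. Stack: [2, 1]
BINARY_OP + → 2 + 1 = 3. Stack: [3]
STORE_FAST i → i=3. Stack: []
LOAD_FAST i → push 3. Stack: [3]
LOAD_CONST → push 3. Stack: [3, 3]
COMPARE_OP bool(<) → 3 vs 3 = False. Stack: [False]
POP_JUMP_IF_FALSE → pop False; jump. Stack: []
LOAD_FAST r → push 6. Stack: [6]
RETURN_VALUE → return 6.

6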